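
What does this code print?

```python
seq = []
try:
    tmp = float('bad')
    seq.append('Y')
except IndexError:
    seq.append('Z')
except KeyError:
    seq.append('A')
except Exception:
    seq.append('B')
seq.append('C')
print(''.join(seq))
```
BC

ValueError not specifically caught, falls to Exception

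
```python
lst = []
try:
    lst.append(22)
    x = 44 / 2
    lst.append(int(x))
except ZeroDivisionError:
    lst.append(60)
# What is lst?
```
[22, 22]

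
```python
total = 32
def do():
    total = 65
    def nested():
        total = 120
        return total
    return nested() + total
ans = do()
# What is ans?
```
185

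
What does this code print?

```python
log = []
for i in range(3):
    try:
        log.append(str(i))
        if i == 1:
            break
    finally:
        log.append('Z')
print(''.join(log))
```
0Z1Z

finally runs even when breaking out of loop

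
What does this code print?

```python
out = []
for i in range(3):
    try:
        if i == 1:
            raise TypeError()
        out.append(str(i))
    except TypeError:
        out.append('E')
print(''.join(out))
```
0E2

Exception on i=1 caught, loop continues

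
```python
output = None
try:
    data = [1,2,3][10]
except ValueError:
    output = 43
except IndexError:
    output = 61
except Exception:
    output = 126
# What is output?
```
61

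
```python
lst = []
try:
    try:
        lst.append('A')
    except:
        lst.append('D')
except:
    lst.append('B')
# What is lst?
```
['A']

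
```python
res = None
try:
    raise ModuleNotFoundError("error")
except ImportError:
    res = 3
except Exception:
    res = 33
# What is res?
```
3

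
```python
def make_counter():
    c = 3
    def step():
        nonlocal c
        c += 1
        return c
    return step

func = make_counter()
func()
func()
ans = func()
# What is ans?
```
6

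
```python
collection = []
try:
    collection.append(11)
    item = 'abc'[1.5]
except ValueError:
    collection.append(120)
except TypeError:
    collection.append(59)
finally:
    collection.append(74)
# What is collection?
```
[11, 59, 74]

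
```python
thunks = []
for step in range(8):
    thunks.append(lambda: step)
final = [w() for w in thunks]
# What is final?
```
[7, 7, 7, 7, 7, 7, 7, 7]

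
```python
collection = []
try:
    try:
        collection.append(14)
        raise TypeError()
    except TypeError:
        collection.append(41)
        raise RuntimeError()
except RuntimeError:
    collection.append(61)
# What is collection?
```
[14, 41, 61]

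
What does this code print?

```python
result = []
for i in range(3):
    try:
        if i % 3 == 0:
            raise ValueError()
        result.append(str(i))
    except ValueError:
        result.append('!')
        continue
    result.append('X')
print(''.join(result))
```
!1X2X

continue in except skips rest of loop body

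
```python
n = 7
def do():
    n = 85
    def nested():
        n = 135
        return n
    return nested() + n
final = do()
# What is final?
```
220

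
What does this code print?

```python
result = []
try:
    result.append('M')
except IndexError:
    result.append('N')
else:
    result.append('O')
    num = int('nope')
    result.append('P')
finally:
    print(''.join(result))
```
MO

Try succeeds, else appends 'O', ValueError in else is uncaught, finally prints before exception propagates ('P' never appended)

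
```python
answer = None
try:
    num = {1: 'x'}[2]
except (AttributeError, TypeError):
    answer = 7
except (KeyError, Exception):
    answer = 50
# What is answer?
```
50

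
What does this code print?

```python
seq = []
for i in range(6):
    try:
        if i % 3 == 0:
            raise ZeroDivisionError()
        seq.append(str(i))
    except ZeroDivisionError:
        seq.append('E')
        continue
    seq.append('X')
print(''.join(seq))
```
E1X2XE4X5X

continue in except skips rest of loop body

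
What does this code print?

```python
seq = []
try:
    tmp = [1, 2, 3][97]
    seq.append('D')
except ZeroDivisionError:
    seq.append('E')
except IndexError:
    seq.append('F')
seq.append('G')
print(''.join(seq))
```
FG

IndexError is caught by its specific handler, not ZeroDivisionError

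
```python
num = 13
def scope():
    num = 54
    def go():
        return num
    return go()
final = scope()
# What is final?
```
54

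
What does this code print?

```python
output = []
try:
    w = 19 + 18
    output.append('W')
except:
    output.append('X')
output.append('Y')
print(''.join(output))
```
WY

No exception, try block completes normally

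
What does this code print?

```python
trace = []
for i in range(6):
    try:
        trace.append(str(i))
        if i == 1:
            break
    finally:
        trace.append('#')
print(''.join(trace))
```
0#1#

finally runs even when breaking out of loop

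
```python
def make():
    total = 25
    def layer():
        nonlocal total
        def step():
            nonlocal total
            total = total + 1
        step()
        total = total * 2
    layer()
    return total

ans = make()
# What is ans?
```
52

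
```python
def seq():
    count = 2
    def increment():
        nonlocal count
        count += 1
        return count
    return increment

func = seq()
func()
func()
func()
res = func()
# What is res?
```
6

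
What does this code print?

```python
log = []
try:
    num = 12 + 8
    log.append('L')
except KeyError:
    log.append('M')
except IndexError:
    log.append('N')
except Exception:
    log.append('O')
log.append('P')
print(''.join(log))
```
LP

No exception, try block completes normally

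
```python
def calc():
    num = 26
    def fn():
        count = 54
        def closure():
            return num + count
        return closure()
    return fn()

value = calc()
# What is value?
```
80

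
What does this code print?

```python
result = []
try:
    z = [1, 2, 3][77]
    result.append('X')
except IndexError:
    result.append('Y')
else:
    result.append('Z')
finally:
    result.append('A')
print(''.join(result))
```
YA

Exception: except runs, else skipped, finally runs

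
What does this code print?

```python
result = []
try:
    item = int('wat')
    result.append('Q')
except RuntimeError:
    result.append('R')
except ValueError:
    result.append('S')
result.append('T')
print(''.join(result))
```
ST

ValueError is caught by its specific handler, not RuntimeError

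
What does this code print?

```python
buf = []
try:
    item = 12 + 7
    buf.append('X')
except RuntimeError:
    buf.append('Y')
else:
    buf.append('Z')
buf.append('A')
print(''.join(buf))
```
XZA

else block runs when no exception occurs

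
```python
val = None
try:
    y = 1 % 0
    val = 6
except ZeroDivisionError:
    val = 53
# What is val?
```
53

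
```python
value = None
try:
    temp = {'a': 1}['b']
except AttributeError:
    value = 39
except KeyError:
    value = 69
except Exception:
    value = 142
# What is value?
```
69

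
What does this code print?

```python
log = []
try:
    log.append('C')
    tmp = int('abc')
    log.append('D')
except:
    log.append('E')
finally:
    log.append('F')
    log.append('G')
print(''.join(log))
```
CEFG

Code before exception runs, then except, then all of finally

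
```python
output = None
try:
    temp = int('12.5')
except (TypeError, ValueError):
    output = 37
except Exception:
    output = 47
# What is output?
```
37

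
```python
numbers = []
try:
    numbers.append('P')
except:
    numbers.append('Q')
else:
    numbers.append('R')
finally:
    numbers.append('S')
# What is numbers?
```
['P', 'R', 'S']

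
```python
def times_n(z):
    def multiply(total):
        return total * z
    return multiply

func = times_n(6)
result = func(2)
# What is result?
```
12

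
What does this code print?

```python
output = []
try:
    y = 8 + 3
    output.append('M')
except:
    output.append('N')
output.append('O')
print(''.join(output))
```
MO

No exception, try block completes normally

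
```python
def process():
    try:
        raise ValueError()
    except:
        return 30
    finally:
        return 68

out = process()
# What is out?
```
68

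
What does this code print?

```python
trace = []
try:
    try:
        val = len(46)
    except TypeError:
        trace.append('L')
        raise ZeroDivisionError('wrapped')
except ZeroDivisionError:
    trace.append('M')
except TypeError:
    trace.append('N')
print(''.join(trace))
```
LM

New ZeroDivisionError raised, caught by outer ZeroDivisionError handler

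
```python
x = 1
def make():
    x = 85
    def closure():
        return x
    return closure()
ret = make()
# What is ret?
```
85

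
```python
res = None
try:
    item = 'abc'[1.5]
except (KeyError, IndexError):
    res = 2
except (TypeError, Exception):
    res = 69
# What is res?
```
69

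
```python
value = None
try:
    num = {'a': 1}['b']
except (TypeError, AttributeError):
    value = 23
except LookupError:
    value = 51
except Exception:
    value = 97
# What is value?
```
51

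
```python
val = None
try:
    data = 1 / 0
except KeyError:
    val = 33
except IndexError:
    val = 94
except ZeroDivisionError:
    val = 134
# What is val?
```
134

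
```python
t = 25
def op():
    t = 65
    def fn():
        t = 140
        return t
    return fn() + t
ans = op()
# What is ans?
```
205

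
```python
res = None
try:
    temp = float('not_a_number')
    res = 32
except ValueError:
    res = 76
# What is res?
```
76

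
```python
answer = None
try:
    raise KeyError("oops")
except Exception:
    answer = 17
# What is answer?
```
17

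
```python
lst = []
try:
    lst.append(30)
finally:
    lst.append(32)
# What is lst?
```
[30, 32]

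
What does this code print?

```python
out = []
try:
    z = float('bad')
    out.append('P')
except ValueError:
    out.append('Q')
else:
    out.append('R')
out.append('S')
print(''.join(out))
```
QS

else block skipped when exception is caught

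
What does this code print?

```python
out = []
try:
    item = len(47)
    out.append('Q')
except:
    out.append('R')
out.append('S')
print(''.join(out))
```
RS

Exception raised in try, caught by bare except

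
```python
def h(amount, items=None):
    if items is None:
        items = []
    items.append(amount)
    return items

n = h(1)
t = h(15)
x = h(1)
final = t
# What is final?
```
[15]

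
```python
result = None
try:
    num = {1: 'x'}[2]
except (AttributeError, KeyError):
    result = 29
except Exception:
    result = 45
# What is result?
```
29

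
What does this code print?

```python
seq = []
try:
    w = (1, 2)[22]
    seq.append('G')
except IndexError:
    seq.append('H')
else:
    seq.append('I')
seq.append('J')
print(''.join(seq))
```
HJ

else block skipped when exception is caught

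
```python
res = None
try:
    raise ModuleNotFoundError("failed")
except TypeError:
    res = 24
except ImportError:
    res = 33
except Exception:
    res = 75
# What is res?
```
33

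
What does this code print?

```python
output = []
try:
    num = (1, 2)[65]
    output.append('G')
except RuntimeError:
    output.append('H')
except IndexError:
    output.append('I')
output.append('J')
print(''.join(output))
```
IJ

IndexError is caught by its specific handler, not RuntimeError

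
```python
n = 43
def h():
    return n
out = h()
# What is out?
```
43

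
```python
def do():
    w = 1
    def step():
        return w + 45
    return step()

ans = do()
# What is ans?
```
46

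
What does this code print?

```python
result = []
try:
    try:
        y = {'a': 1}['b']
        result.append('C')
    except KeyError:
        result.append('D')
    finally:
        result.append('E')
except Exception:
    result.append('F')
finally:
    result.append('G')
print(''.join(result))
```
DEG

Both finally blocks run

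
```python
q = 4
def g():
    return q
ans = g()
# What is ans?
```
4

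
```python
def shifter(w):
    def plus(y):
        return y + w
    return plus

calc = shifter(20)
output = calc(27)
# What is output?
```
47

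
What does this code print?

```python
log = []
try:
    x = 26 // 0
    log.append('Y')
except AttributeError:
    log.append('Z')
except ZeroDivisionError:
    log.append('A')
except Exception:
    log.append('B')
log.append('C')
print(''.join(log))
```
AC

ZeroDivisionError matches before generic Exception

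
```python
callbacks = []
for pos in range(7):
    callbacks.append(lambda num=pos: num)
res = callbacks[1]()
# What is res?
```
1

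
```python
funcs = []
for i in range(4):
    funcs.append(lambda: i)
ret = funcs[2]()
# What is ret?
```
3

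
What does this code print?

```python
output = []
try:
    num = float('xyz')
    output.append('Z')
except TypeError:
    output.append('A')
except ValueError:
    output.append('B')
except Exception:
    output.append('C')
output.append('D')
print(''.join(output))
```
BD

ValueError matches before generic Exception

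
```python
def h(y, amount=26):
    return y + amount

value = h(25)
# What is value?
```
51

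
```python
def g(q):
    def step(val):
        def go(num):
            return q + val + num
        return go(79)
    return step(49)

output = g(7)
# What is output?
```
135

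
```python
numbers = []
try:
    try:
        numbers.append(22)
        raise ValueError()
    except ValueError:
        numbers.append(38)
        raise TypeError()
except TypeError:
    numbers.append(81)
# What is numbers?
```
[22, 38, 81]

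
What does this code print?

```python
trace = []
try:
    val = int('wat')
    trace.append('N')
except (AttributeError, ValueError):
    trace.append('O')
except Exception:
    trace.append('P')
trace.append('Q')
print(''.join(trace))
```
OQ

ValueError matches tuple containing it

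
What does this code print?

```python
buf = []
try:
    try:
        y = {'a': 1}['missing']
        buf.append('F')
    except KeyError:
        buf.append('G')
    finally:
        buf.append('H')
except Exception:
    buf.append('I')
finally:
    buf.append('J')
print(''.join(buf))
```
GHJ

Both finally blocks run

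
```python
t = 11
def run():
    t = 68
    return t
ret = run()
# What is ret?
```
68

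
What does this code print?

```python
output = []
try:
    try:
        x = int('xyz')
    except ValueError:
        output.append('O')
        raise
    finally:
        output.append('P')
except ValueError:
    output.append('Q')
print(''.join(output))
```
OPQ

finally runs before re-raised exception propagates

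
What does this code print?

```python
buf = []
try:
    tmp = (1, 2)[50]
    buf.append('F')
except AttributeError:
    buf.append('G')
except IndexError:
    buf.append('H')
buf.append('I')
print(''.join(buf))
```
HI

IndexError is caught by its specific handler, not AttributeError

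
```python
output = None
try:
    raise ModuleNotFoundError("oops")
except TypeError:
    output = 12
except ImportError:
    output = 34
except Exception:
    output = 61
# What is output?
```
34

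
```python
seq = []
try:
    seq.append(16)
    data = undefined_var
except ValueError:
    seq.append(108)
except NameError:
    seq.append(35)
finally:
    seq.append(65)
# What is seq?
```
[16, 35, 65]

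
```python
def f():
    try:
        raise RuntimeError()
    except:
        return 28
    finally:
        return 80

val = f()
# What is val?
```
80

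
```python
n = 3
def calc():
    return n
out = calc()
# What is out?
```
3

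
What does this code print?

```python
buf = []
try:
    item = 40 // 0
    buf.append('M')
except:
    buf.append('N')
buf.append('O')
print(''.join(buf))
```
NO

Exception raised in try, caught by bare except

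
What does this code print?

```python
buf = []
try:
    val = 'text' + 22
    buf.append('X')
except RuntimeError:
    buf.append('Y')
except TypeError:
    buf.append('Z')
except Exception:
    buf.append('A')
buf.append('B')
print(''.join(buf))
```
ZB

TypeError matches before generic Exception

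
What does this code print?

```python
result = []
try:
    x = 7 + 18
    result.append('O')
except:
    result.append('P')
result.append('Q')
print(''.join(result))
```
OQ

No exception, try block completes normally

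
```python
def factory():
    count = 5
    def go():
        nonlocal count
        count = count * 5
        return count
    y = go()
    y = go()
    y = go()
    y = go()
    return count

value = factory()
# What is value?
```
3125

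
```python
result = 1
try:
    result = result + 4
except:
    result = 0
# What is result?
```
5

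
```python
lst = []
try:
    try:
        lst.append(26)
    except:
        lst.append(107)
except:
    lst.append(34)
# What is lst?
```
[26]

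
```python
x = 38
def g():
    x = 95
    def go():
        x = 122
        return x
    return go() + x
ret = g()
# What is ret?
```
217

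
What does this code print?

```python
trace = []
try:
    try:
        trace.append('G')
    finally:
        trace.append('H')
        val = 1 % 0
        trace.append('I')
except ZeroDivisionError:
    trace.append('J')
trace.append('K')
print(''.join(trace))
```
GHJK

Exception in inner finally caught by outer except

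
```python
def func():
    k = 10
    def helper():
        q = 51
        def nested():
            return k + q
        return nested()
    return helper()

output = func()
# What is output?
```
61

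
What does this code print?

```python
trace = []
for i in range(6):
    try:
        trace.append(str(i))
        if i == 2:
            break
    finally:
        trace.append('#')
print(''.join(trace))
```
0#1#2#

finally runs even when breaking out of loop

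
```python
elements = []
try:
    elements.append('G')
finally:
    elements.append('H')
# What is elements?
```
['G', 'H']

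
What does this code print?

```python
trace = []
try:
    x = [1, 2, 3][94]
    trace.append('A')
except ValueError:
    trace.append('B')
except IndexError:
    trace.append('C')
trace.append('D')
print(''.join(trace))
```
CD

IndexError is caught by its specific handler, not ValueError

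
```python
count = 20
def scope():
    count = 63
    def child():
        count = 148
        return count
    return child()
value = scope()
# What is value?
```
148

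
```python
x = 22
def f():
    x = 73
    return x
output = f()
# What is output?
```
73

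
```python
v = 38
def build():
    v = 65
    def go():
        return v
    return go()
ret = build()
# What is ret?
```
65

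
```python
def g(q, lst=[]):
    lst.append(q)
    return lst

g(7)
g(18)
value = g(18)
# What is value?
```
[7, 18, 18]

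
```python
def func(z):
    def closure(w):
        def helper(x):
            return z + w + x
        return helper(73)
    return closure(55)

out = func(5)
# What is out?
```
133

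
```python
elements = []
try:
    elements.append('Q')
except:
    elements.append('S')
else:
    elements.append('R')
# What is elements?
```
['Q', 'R']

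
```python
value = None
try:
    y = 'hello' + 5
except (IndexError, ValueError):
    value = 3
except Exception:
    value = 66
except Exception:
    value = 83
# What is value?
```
66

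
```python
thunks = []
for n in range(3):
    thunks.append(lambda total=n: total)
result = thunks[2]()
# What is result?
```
2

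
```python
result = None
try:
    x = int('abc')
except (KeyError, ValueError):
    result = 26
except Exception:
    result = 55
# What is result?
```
26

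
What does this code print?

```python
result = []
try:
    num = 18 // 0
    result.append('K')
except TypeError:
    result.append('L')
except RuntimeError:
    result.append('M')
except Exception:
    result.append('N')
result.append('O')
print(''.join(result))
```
NO

ZeroDivisionError not specifically caught, falls to Exception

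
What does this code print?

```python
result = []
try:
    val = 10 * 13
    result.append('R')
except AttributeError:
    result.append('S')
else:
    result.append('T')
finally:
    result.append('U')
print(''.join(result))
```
RTU

else runs before finally when no exception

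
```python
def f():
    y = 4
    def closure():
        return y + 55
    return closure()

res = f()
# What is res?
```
59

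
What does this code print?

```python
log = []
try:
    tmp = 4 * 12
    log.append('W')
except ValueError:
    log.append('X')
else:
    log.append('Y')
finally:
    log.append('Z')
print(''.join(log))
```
WYZ

else runs before finally when no exception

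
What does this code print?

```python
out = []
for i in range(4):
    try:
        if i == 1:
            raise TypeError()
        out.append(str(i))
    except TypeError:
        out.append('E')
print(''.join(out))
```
0E23

Exception on i=1 caught, loop continues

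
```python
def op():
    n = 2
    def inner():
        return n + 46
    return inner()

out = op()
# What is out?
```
48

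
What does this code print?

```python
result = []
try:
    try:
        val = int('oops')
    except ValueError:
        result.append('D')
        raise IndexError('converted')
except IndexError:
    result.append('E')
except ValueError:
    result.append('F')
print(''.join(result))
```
DE

New IndexError raised, caught by outer IndexError handler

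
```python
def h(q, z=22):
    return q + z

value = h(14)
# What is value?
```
36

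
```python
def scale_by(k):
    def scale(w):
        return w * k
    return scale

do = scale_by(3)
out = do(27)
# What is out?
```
81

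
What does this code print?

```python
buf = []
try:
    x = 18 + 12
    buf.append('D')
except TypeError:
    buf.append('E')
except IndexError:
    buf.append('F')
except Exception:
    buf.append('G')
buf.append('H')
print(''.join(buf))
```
DH

No exception, try block completes normally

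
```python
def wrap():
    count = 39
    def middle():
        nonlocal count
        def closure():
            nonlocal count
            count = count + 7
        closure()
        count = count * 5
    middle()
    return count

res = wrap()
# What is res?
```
230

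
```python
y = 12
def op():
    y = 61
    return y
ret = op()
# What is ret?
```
61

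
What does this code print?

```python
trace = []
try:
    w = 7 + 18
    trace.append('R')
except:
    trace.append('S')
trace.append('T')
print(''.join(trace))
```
RT

No exception, try block completes normally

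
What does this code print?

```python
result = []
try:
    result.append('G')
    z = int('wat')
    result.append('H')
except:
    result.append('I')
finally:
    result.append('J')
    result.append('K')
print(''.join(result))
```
GIJK

Code before exception runs, then except, then all of finally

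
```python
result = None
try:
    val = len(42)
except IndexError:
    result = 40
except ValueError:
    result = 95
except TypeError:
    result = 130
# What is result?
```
130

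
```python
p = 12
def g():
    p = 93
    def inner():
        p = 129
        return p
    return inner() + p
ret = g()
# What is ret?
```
222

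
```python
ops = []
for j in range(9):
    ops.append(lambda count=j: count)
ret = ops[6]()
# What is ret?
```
6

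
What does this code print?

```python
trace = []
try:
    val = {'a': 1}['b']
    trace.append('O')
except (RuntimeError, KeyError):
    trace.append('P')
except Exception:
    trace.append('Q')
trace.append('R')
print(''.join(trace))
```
PR

KeyError matches tuple containing it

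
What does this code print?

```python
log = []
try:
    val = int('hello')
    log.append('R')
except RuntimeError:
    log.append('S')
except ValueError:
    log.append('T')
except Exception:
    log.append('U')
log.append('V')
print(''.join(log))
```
TV

ValueError matches before generic Exception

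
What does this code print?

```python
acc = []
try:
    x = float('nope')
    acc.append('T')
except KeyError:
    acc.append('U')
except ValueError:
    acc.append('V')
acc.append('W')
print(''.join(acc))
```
VW

ValueError is caught by its specific handler, not KeyError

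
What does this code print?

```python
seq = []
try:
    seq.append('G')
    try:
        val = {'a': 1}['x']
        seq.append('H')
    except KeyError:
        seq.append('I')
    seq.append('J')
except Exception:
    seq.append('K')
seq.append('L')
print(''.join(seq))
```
GIJL

Inner exception caught by inner handler, outer continues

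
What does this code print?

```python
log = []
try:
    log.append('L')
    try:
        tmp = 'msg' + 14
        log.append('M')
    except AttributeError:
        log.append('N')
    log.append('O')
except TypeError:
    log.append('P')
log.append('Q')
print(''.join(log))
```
LPQ

Inner handler doesn't match, propagates to outer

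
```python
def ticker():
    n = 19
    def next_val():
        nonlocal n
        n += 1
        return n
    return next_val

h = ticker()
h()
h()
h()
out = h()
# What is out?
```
23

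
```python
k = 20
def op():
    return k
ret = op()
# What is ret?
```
20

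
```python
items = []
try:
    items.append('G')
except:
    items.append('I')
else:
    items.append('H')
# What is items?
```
['G', 'H']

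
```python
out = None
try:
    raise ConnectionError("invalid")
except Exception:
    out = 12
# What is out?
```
12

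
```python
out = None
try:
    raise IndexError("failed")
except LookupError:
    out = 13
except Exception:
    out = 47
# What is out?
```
13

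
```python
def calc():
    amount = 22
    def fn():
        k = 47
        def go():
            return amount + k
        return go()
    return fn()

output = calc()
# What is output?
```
69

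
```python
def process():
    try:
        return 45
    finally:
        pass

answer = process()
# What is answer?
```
45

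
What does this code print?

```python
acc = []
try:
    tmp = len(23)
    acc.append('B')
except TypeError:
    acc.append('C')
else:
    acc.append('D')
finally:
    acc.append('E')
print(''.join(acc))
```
CE

Exception: except runs, else skipped, finally runs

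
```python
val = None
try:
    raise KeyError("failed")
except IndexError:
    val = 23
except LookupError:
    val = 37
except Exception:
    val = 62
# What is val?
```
37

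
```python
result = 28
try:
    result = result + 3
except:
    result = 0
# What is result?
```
31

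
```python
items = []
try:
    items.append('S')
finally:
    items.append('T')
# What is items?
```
['S', 'T']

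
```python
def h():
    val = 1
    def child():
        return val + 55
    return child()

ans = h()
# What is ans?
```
56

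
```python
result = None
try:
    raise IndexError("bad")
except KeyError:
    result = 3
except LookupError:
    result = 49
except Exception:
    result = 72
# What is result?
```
49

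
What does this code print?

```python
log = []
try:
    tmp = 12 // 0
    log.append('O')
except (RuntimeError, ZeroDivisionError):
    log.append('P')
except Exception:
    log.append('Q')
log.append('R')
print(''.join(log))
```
PR

ZeroDivisionError matches tuple containing it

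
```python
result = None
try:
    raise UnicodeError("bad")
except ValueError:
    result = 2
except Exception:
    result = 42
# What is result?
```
2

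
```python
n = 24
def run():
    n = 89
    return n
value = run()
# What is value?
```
89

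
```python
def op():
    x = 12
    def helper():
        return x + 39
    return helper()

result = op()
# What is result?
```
51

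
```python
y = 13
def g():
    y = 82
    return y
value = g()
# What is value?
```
82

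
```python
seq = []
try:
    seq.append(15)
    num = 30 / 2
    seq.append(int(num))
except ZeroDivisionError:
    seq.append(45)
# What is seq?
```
[15, 15]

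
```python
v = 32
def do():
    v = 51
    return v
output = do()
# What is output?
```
51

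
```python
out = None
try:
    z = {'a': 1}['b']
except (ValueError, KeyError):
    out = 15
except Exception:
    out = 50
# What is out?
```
15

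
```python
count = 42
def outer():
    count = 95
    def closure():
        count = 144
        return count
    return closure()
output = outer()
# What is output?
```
144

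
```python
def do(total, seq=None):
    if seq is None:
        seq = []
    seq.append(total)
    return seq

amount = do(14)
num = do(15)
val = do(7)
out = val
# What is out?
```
[7]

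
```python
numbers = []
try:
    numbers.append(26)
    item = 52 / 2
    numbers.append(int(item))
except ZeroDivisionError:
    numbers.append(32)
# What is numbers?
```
[26, 26]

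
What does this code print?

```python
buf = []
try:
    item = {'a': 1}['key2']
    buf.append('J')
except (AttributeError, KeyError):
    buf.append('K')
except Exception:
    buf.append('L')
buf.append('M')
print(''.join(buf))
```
KM

KeyError matches tuple containing it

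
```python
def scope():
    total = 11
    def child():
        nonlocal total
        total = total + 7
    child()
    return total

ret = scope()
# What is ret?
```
18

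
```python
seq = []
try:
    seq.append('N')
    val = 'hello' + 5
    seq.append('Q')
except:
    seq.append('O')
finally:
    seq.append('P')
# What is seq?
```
['N', 'O', 'P']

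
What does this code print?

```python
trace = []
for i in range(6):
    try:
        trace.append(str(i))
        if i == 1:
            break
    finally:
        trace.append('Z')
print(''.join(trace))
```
0Z1Z

finally runs even when breaking out of loop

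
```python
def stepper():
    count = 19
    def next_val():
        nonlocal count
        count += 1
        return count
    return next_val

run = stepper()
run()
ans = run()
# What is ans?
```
21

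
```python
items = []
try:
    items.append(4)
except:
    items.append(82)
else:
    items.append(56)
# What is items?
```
[4, 56]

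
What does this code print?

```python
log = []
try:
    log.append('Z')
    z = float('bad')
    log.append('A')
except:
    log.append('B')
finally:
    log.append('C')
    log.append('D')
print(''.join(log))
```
ZBCD

Code before exception runs, then except, then all of finally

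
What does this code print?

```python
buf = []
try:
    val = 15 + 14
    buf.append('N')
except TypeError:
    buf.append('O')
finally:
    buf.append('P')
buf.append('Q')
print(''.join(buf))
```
NPQ

finally runs after normal execution too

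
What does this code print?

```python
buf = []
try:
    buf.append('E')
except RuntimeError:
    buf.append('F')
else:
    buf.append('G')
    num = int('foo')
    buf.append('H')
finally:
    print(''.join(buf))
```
EG

Try succeeds, else appends 'G', ValueError in else is uncaught, finally prints before exception propagates ('H' never appended)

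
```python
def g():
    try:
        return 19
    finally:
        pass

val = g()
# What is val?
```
19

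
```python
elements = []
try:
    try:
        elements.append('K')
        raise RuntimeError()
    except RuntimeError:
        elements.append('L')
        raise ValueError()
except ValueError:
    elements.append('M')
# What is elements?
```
['K', 'L', 'M']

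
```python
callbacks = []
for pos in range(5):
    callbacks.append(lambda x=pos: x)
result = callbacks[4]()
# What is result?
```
4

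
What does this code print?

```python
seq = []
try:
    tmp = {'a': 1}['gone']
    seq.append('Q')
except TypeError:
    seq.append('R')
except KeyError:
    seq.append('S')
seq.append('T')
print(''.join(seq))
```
ST

KeyError is caught by its specific handler, not TypeError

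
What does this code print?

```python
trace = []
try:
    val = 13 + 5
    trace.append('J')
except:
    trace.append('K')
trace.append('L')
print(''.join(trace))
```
JL

No exception, try block completes normally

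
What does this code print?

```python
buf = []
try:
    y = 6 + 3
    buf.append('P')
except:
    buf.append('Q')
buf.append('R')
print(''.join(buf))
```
PR

No exception, try block completes normally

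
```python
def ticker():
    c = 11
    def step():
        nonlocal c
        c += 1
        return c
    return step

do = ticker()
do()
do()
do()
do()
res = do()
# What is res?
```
16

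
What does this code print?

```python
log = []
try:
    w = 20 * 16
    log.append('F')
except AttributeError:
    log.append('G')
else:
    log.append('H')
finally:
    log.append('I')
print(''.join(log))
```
FHI

else runs before finally when no exception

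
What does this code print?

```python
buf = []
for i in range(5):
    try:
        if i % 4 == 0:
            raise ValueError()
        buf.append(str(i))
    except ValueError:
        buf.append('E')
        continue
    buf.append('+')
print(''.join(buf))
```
E1+2+3+E

continue in except skips rest of loop body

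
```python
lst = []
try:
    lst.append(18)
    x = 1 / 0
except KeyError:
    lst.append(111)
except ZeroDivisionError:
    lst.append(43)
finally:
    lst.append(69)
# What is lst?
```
[18, 43, 69]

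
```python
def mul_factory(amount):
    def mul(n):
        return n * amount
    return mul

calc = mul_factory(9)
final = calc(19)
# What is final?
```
171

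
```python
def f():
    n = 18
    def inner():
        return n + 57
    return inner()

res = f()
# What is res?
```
75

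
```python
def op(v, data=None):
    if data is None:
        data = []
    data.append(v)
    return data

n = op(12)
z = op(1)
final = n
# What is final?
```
[12]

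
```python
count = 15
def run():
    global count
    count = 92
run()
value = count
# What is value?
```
92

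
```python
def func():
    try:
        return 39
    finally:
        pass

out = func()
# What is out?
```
39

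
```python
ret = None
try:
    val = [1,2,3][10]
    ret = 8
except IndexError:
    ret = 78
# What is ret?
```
78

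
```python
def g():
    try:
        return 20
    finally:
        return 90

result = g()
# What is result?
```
90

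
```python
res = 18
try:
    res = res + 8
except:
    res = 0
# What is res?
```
26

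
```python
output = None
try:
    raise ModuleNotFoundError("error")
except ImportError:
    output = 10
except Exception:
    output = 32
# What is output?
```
10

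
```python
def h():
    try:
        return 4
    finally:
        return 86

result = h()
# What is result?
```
86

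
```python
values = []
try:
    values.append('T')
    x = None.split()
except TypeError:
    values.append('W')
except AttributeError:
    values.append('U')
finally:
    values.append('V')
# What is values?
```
['T', 'U', 'V']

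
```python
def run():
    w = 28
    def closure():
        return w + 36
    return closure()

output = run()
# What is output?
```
64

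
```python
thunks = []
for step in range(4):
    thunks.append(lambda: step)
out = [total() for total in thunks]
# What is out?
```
[3, 3, 3, 3]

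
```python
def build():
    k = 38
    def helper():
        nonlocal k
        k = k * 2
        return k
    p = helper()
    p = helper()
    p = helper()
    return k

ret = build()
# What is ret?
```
304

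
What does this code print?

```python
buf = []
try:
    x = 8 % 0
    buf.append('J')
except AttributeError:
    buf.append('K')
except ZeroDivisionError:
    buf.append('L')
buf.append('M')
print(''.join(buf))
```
LM

ZeroDivisionError is caught by its specific handler, not AttributeError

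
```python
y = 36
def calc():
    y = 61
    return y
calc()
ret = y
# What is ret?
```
36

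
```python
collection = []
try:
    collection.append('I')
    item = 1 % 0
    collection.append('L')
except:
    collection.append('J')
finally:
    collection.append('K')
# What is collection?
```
['I', 'J', 'K']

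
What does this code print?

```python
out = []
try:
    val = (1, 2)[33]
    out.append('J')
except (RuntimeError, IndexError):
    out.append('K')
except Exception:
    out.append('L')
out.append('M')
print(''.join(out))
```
KM

IndexError matches tuple containing it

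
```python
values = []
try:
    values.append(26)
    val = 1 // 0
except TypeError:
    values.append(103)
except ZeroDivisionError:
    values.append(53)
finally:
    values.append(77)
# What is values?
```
[26, 53, 77]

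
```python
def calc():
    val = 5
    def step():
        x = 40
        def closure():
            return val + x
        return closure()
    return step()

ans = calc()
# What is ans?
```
45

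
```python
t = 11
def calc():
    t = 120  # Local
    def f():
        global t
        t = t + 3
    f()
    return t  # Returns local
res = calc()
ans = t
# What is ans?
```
14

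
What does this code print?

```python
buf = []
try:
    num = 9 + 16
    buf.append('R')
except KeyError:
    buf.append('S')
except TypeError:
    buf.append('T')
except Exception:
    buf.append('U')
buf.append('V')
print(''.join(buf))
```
RV

No exception, try block completes normally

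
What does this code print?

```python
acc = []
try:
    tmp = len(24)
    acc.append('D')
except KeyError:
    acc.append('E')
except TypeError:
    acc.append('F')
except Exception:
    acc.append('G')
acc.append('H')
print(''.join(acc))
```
FH

TypeError matches before generic Exception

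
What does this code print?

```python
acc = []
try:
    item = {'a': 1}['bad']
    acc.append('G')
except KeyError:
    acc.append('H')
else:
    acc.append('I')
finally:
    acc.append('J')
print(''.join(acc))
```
HJ

Exception: except runs, else skipped, finally runs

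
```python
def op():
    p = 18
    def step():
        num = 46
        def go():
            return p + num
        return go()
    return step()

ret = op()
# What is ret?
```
64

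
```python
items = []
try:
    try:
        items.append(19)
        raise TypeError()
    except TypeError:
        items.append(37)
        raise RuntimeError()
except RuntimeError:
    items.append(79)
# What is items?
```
[19, 37, 79]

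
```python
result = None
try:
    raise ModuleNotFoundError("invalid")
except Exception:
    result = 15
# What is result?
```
15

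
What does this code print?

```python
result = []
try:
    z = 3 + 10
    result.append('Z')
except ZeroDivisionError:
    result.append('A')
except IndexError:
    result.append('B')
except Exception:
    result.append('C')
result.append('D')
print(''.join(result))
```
ZD

No exception, try block completes normally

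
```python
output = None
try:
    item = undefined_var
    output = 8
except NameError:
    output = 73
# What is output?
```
73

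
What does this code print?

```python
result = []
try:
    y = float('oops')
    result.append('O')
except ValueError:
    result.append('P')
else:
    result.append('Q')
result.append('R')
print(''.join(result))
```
PR

else block skipped when exception is caught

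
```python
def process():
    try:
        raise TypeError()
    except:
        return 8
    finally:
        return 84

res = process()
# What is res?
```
84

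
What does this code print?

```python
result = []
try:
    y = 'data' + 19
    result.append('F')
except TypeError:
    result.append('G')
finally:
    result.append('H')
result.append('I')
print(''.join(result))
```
GHI

finally always runs, even after exception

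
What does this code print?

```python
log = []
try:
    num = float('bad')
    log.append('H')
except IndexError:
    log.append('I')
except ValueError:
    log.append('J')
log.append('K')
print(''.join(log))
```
JK

ValueError is caught by its specific handler, not IndexError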